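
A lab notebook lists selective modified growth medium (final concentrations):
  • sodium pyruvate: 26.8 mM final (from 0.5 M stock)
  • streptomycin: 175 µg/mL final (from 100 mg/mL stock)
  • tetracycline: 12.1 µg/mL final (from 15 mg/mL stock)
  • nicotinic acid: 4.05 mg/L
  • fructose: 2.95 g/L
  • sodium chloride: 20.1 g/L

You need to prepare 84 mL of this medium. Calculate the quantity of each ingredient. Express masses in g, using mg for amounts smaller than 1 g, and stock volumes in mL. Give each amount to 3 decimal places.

Working volume: 84 mL = 0.084 L.
sodium pyruvate: dilute stock: 26.8 mM × 84 mL ÷ 500 mM = 4.502 mL
streptomycin: C1V1 = C2V2 → 175 µg/mL × 84 mL ÷ 100000 µg/mL = 0.147 mL
tetracycline: V = C2·V2/C1 = 12.1 µg/mL × 84 mL ÷ 15000 µg/mL = 0.068 mL
nicotinic acid: 4.05 mg/L × 0.084 L = 0.340 mg
fructose: 2.95 g/L × 0.084 L = 0.2478 g = 247.800 mg
sodium chloride: 20.1 g/L × 0.084 L = 1.688 g

sodium pyruvate 4.502 mL; streptomycin 0.147 mL; tetracycline 0.068 mL; nicotinic acid 0.340 mg; fructose 247.800 mg; sodium chloride 1.688 g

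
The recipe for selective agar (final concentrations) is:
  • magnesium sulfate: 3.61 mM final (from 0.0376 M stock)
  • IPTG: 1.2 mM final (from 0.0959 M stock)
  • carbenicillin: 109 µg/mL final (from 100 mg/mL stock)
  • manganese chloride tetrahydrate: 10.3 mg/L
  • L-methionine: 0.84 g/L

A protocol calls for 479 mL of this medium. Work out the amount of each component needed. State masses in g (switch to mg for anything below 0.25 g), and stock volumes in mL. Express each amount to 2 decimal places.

Scale factor relative to 1 L: 0.479.
magnesium sulfate: dilute stock: 3.61 mM × 479 mL ÷ 37.6 mM = 45.99 mL
IPTG: V = C2·V2/C1 = 1.2 mM × 479 mL ÷ 95.9 mM = 5.99 mL
carbenicillin: dilute stock: 109 µg/mL × 479 mL ÷ 100000 µg/mL = 0.52 mL
manganese chloride tetrahydrate: 10.3 mg/L × 0.479 L = 4.93 mg
L-methionine: 0.84 g/L × 0.479 L = 0.40 g

magnesium sulfate 45.99 mL; IPTG 5.99 mL; carbenicillin 0.52 mL; manganese chloride tetrahydrate 4.93 mg; L-methionine 0.40 g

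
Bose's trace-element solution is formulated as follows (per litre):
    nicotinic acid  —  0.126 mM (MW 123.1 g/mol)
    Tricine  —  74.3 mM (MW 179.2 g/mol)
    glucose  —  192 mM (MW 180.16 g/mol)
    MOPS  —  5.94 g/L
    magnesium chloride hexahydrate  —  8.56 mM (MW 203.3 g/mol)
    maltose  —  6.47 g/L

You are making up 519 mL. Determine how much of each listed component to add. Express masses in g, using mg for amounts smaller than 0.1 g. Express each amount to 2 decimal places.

Target volume = 519 mL = 0.519 L.
nicotinic acid: 0.126 mmol/L × 123.1 mg/mmol × 0.519 L = 8.05 mg
Tricine: 74.3 mmol/L × 179.2 g/mol × 0.519 L ÷ 1000 = 6.91 g
glucose: 192 mmol/L × 180.16 g/mol × 0.519 L ÷ 1000 = 17.95 g
MOPS: 5.94 g/L × 0.519 L = 3.08 g
magnesium chloride hexahydrate: 8.56 mmol/L × 203.3 g/mol × 0.519 L ÷ 1000 = 0.90 g
maltose: 6.47 g/L × 0.519 L = 3.36 g

nicotinic acid 8.05 mg; Tricine 6.91 g; glucose 17.95 g; MOPS 3.08 g; magnesium chloride hexahydrate 0.90 g; maltose 3.36 g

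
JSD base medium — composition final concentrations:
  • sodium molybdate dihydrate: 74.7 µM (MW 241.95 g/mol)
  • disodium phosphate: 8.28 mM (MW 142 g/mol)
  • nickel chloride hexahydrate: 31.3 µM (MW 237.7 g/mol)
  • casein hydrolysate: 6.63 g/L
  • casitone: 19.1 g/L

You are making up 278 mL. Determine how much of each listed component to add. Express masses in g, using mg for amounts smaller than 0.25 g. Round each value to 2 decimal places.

sodium molybdate dihydrate 5.02 mg; disodium phosphate 0.33 g; nickel chloride hexahydrate 2.07 mg; casein hydrolysate 1.84 g; casitone 5.31 g

Working volume: 278 mL = 0.278 L.
sodium molybdate dihydrate: 74.7 µmol/L × 241.95 g/mol × 0.278 L ÷ 1000 = 5.02 mg
disodium phosphate: 8.28 mmol/L × 142 g/mol × 0.278 L ÷ 1000 = 0.33 g
nickel chloride hexahydrate: 31.3 µmol/L × 237.7 g/mol × 0.278 L ÷ 1000 = 2.07 mg
casein hydrolysate: 6.63 g/L × 0.278 L = 1.84 g
casitone: 19.1 g/L × 0.278 L = 5.31 g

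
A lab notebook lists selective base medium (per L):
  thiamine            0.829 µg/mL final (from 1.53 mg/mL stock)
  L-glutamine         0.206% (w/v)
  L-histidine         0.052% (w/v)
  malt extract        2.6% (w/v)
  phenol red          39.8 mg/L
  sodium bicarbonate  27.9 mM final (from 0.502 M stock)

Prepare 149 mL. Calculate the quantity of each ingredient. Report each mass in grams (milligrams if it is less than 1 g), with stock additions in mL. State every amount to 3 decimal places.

thiamine 0.081 mL; L-glutamine 306.940 mg; L-histidine 77.480 mg; malt extract 3.874 g; phenol red 5.930 mg; sodium bicarbonate 8.281 mL

Working volume: 149 mL = 0.149 L.
thiamine: C1V1 = C2V2 → 0.829 µg/mL × 149 mL ÷ 1530 µg/mL = 0.081 mL
L-glutamine: 0.206% w/v = 2.06 g/L → 2.06 × 0.149 L = 0.30694 g = 306.940 mg
L-histidine: 0.052 g per 100 mL × 149 mL ÷ 100 = 0.07748 g = 77.480 mg
malt extract: 2.6% w/v = 26 g/L → 26 × 0.149 L = 3.874 g
phenol red: 39.8 mg/L × 0.149 L = 5.930 mg
sodium bicarbonate: C1V1 = C2V2 → 27.9 mM × 149 mL ÷ 502 mM = 8.281 mL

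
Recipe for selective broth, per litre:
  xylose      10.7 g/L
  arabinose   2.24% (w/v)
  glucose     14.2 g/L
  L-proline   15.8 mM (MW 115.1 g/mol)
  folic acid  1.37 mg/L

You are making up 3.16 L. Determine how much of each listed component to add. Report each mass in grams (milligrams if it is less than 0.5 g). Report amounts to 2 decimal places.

Working volume: 3.16 L.
xylose: 10.7 g/L × 3.16 L = 33.81 g
arabinose: 2.24% w/v = 22.4 g/L → 22.4 × 3.16 L = 70.78 g
glucose: 14.2 g/L × 3.16 L = 44.87 g
L-proline: 15.8 mmol/L × 115.1 g/mol × 3.16 L ÷ 1000 = 5.75 g
folic acid: 1.37 mg/L × 3.16 L = 4.33 mg

xylose 33.81 g; arabinose 70.78 g; glucose 44.87 g; L-proline 5.75 g; folic acid 4.33 mg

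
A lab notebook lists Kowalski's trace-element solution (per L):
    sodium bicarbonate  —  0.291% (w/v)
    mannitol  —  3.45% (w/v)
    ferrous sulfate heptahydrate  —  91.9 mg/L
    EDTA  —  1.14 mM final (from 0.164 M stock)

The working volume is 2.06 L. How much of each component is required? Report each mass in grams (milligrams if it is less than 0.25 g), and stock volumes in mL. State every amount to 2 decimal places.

Working volume: 2.06 L.
sodium bicarbonate: 0.291% w/v = 2.91 g/L → 2.91 × 2.06 L = 5.99 g
mannitol: 3.45 g per 100 mL × 2060 mL ÷ 100 = 71.07 g
ferrous sulfate heptahydrate: 91.9 mg/L × 2.06 L = 189.31 mg
EDTA: C1V1 = C2V2 → 1.14 mM × 2060 mL ÷ 164 mM = 14.32 mL

sodium bicarbonate 5.99 g; mannitol 71.07 g; ferrous sulfate heptahydrate 189.31 mg; EDTA 14.32 mL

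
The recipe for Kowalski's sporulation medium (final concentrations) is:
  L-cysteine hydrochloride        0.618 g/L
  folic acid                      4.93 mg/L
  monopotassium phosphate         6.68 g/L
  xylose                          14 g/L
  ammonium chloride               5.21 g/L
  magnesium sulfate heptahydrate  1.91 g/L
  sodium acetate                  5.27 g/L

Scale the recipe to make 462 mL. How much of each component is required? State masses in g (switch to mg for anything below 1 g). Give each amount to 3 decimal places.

Scale factor relative to 1 L: 0.462.
L-cysteine hydrochloride: 0.618 g/L × 0.462 L = 0.285516 g = 285.516 mg
folic acid: 4.93 mg/L × 0.462 L = 2.278 mg
monopotassium phosphate: 6.68 g/L × 0.462 L = 3.086 g
xylose: 14 g/L × 0.462 L = 6.468 g
ammonium chloride: 5.21 g/L × 0.462 L = 2.407 g
magnesium sulfate heptahydrate: 1.91 g/L × 0.462 L = 0.88242 g = 882.420 mg
sodium acetate: 5.27 g/L × 0.462 L = 2.435 g

L-cysteine hydrochloride 285.516 mg; folic acid 2.278 mg; monopotassium phosphate 3.086 g; xylose 6.468 g; ammonium chloride 2.407 g; magnesium sulfate heptahydrate 882.420 mg; sodium acetate 2.435 g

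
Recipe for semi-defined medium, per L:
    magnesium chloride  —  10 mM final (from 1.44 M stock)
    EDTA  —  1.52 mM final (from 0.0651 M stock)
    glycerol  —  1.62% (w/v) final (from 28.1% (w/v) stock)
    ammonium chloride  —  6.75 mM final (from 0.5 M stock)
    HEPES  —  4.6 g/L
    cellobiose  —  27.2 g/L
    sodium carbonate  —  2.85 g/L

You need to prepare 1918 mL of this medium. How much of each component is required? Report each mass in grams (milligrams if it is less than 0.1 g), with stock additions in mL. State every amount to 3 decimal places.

magnesium chloride 13.319 mL; EDTA 44.783 mL; glycerol 110.575 mL; ammonium chloride 25.893 mL; HEPES 8.823 g; cellobiose 52.170 g; sodium carbonate 5.466 g

Target volume = 1918 mL = 1.918 L.
magnesium chloride: V = C2·V2/C1 = 10 mM × 1918 mL ÷ 1440 mM = 13.319 mL
EDTA: V = C2·V2/C1 = 1.52 mM × 1918 mL ÷ 65.1 mM = 44.783 mL
glycerol: C1V1 = C2V2 → 1.62% ÷ 28.1% × 1918 mL = 110.575 mL
ammonium chloride: C1V1 = C2V2 → 6.75 mM × 1918 mL ÷ 500 mM = 25.893 mL
HEPES: 4.6 g/L × 1.918 L = 8.823 g
cellobiose: 27.2 g/L × 1.918 L = 52.170 g
sodium carbonate: 2.85 g/L × 1.918 L = 5.466 g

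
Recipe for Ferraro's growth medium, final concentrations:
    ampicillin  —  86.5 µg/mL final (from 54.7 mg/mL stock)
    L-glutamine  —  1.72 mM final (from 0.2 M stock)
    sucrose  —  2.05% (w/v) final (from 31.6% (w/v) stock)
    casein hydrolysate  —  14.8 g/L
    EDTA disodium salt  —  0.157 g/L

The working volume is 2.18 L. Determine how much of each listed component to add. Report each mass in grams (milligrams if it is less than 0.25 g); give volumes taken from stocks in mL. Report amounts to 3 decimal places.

ampicillin 3.447 mL; L-glutamine 18.748 mL; sucrose 141.424 mL; casein hydrolysate 32.264 g; EDTA disodium salt 0.342 g

Working volume: 2.18 L.
ampicillin: V = C2·V2/C1 = 86.5 µg/mL × 2180 mL ÷ 54700 µg/mL = 3.447 mL
L-glutamine: V = C2·V2/C1 = 1.72 mM × 2180 mL ÷ 200 mM = 18.748 mL
sucrose: C1V1 = C2V2 → 2.05% ÷ 31.6% × 2180 mL = 141.424 mL
casein hydrolysate: 14.8 g/L × 2.18 L = 32.264 g
EDTA disodium salt: 0.157 g/L × 2.18 L = 0.342 g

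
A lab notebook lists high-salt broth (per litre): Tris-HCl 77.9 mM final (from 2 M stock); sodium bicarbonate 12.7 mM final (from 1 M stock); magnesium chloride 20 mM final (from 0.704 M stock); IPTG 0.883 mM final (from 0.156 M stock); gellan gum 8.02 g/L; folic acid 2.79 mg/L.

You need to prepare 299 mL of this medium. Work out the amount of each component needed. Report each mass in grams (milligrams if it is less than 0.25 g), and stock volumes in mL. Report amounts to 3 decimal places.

Tris-HCl 11.646 mL; sodium bicarbonate 3.797 mL; magnesium chloride 8.494 mL; IPTG 1.692 mL; gellan gum 2.398 g; folic acid 0.834 mg

Working volume: 299 mL = 0.299 L.
Tris-HCl: C1V1 = C2V2 → 77.9 mM × 299 mL ÷ 2000 mM = 11.646 mL
sodium bicarbonate: C1V1 = C2V2 → 12.7 mM × 299 mL ÷ 1000 mM = 3.797 mL
magnesium chloride: dilute stock: 20 mM × 299 mL ÷ 704 mM = 8.494 mL
IPTG: V = C2·V2/C1 = 0.883 mM × 299 mL ÷ 156 mM = 1.692 mL
gellan gum: 8.02 g/L × 0.299 L = 2.398 g
folic acid: 2.79 mg/L × 0.299 L = 0.834 mg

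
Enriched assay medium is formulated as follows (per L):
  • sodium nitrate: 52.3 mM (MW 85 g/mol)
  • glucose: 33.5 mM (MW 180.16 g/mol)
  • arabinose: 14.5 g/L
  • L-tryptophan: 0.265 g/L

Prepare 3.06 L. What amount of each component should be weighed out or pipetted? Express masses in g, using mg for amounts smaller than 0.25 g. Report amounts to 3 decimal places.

Working volume: 3.06 L.
sodium nitrate: 52.3 mmol/L × 85 g/mol × 3.06 L ÷ 1000 = 13.603 g
glucose: 33.5 mmol/L × 180.16 g/mol × 3.06 L ÷ 1000 = 18.468 g
arabinose: 14.5 g/L × 3.06 L = 44.370 g
L-tryptophan: 0.265 g/L × 3.06 L = 0.811 g

sodium nitrate 13.603 g; glucose 18.468 g; arabinose 44.370 g; L-tryptophan 0.811 g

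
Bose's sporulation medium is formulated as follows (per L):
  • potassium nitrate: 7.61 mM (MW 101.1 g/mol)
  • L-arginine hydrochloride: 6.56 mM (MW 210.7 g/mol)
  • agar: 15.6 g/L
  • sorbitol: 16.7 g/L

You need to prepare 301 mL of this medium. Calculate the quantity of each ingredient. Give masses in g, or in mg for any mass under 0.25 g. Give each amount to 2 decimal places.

Scale factor relative to 1 L: 0.301.
potassium nitrate: 7.61 mmol/L × 101.1 mg/mmol × 0.301 L = 231.58 mg
L-arginine hydrochloride: 6.56 mmol/L × 210.7 g/mol × 0.301 L ÷ 1000 = 0.42 g
agar: 15.6 g/L × 0.301 L = 4.70 g
sorbitol: 16.7 g/L × 0.301 L = 5.03 g

potassium nitrate 231.58 mg; L-arginine hydrochloride 0.42 g; agar 4.70 g; sorbitol 5.03 g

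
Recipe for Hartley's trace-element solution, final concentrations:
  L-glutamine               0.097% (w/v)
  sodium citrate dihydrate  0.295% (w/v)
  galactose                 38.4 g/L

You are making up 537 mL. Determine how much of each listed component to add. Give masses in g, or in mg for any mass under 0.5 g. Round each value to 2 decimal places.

L-glutamine 0.52 g; sodium citrate dihydrate 1.58 g; galactose 20.62 g

Working volume: 537 mL = 0.537 L.
L-glutamine: 0.097% w/v = 0.97 g/L → 0.97 × 0.537 L = 0.52 g
sodium citrate dihydrate: 0.295 g per 100 mL × 537 mL ÷ 100 = 1.58 g
galactose: 38.4 g/L × 0.537 L = 20.62 g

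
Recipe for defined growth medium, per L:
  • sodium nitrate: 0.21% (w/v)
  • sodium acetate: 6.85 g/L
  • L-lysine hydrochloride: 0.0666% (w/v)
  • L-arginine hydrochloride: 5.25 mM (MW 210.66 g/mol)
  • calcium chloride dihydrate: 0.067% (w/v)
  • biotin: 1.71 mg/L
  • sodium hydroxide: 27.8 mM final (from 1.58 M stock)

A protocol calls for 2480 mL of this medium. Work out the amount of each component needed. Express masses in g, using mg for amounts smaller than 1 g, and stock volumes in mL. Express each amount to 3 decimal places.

Scale factor relative to 1 L: 2.48.
sodium nitrate: 0.21 g per 100 mL × 2480 mL ÷ 100 = 5.208 g
sodium acetate: 6.85 g/L × 2.48 L = 16.988 g
L-lysine hydrochloride: 0.0666% w/v = 0.666 g/L → 0.666 × 2.48 L = 1.652 g
L-arginine hydrochloride: 5.25 mmol/L × 210.66 g/mol × 2.48 L ÷ 1000 = 2.743 g
calcium chloride dihydrate: 0.067 g per 100 mL × 2480 mL ÷ 100 = 1.662 g
biotin: 1.71 mg/L × 2.48 L = 4.241 mg
sodium hydroxide: C1V1 = C2V2 → 27.8 mM × 2480 mL ÷ 1580 mM = 43.635 mL

sodium nitrate 5.208 g; sodium acetate 16.988 g; L-lysine hydrochloride 1.652 g; L-arginine hydrochloride 2.743 g; calcium chloride dihydrate 1.662 g; biotin 4.241 mg; sodium hydroxide 43.635 mL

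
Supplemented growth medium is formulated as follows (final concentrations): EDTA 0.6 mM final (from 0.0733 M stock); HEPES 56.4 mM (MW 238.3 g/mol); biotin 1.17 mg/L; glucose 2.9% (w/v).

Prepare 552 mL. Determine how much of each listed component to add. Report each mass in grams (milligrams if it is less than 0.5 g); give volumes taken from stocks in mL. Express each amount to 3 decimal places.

Target volume = 552 mL = 0.552 L.
EDTA: dilute stock: 0.6 mM × 552 mL ÷ 73.3 mM = 4.518 mL
HEPES: 56.4 mmol/L × 238.3 g/mol × 0.552 L ÷ 1000 = 7.419 g
biotin: 1.17 mg/L × 0.552 L = 0.646 mg
glucose: 2.9% w/v = 29 g/L → 29 × 0.552 L = 16.008 g

EDTA 4.518 mL; HEPES 7.419 g; biotin 0.646 mg; glucose 16.008 g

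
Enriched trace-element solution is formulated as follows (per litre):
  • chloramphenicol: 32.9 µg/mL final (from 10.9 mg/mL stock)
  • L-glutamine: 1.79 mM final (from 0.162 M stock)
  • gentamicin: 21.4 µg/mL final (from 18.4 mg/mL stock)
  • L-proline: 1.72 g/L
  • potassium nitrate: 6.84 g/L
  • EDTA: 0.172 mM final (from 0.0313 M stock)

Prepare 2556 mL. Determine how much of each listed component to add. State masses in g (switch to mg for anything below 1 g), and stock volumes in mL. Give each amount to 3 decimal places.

chloramphenicol 7.715 mL; L-glutamine 28.242 mL; gentamicin 2.973 mL; L-proline 4.396 g; potassium nitrate 17.483 g; EDTA 14.046 mL

Scale factor relative to 1 L: 2.556.
chloramphenicol: V = C2·V2/C1 = 32.9 µg/mL × 2556 mL ÷ 10900 µg/mL = 7.715 mL
L-glutamine: C1V1 = C2V2 → 1.79 mM × 2556 mL ÷ 162 mM = 28.242 mL
gentamicin: C1V1 = C2V2 → 21.4 µg/mL × 2556 mL ÷ 18400 µg/mL = 2.973 mL
L-proline: 1.72 g/L × 2.556 L = 4.396 g
potassium nitrate: 6.84 g/L × 2.556 L = 17.483 g
EDTA: V = C2·V2/C1 = 0.172 mM × 2556 mL ÷ 31.3 mM = 14.046 mL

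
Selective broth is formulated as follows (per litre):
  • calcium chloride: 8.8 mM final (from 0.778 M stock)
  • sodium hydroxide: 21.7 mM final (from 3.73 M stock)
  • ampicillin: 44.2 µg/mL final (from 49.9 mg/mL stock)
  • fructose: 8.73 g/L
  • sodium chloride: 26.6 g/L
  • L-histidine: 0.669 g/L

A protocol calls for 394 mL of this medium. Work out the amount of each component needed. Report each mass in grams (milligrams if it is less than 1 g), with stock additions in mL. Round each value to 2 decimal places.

Scale factor relative to 1 L: 0.394.
calcium chloride: C1V1 = C2V2 → 8.8 mM × 394 mL ÷ 778 mM = 4.46 mL
sodium hydroxide: V = C2·V2/C1 = 21.7 mM × 394 mL ÷ 3730 mM = 2.29 mL
ampicillin: dilute stock: 44.2 µg/mL × 394 mL ÷ 49900 µg/mL = 0.35 mL
fructose: 8.73 g/L × 0.394 L = 3.44 g
sodium chloride: 26.6 g/L × 0.394 L = 10.48 g
L-histidine: 0.669 g/L × 0.394 L = 0.263586 g = 263.59 mg

calcium chloride 4.46 mL; sodium hydroxide 2.29 mL; ampicillin 0.35 mL; fructose 3.44 g; sodium chloride 10.48 g; L-histidine 263.59 mg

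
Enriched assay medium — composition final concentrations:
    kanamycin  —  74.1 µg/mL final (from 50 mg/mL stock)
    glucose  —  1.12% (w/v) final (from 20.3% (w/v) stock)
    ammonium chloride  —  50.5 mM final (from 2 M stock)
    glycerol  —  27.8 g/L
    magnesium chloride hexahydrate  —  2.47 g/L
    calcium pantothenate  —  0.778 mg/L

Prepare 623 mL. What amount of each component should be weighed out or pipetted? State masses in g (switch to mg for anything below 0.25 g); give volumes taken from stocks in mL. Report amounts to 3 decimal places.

kanamycin 0.923 mL; glucose 34.372 mL; ammonium chloride 15.731 mL; glycerol 17.319 g; magnesium chloride hexahydrate 1.539 g; calcium pantothenate 0.485 mg

Target volume = 623 mL = 0.623 L.
kanamycin: C1V1 = C2V2 → 74.1 µg/mL × 623 mL ÷ 50000 µg/mL = 0.923 mL
glucose: V = C2·V2/C1 = 1.12% ÷ 20.3% × 623 mL = 34.372 mL
ammonium chloride: V = C2·V2/C1 = 50.5 mM × 623 mL ÷ 2000 mM = 15.731 mL
glycerol: 27.8 g/L × 0.623 L = 17.319 g
magnesium chloride hexahydrate: 2.47 g/L × 0.623 L = 1.539 g
calcium pantothenate: 0.778 mg/L × 0.623 L = 0.485 mg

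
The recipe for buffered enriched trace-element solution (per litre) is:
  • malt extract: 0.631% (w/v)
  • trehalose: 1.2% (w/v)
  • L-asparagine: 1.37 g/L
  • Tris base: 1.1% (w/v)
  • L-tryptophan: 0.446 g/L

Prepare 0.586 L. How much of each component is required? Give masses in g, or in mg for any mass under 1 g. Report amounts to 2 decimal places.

Working volume: 0.586 L.
malt extract: 0.631% w/v = 6.31 g/L → 6.31 × 0.586 L = 3.70 g
trehalose: 1.2 g per 100 mL × 586 mL ÷ 100 = 7.03 g
L-asparagine: 1.37 g/L × 0.586 L = 0.80282 g = 802.82 mg
Tris base: 1.1 g per 100 mL × 586 mL ÷ 100 = 6.45 g
L-tryptophan: 0.446 g/L × 0.586 L = 0.261356 g = 261.36 mg

malt extract 3.70 g; trehalose 7.03 g; L-asparagine 802.82 mg; Tris base 6.45 g; L-tryptophan 261.36 mg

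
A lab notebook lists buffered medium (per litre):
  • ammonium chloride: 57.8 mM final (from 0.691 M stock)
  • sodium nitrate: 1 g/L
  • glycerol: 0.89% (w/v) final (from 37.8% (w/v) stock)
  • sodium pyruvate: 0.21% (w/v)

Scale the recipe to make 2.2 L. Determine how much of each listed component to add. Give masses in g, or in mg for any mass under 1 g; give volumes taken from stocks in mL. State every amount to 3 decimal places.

ammonium chloride 184.023 mL; sodium nitrate 2.200 g; glycerol 51.799 mL; sodium pyruvate 4.620 g

Scale factor relative to 1 L: 2.2.
ammonium chloride: V = C2·V2/C1 = 57.8 mM × 2200 mL ÷ 691 mM = 184.023 mL
sodium nitrate: 1 g/L × 2.2 L = 2.200 g
glycerol: V = C2·V2/C1 = 0.89% ÷ 37.8% × 2200 mL = 51.799 mL
sodium pyruvate: 0.21% w/v = 2.1 g/L → 2.1 × 2.2 L = 4.620 g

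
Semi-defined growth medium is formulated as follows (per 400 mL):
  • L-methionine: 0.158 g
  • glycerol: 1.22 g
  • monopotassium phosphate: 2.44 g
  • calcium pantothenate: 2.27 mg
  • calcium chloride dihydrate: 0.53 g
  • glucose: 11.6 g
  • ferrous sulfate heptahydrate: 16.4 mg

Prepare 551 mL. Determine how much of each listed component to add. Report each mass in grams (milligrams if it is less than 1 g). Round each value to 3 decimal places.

L-methionine 217.645 mg; glycerol 1.681 g; monopotassium phosphate 3.361 g; calcium pantothenate 3.127 mg; calcium chloride dihydrate 730.075 mg; glucose 15.979 g; ferrous sulfate heptahydrate 22.591 mg

Scale factor = 551 mL / 400 mL = 1.3775.
L-methionine: 0.158 g × (551 mL / 400 mL) = 0.217645 g = 217.645 mg
glycerol: 1.22 g × (551 mL / 400 mL) = 1.681 g
monopotassium phosphate: 2.44 g × (551 mL / 400 mL) = 3.361 g
calcium pantothenate: 2.27 mg × (551 mL / 400 mL) = 3.127 mg
calcium chloride dihydrate: 0.53 g × (551 mL / 400 mL) = 0.730075 g = 730.075 mg
glucose: 11.6 g × (551 mL / 400 mL) = 15.979 g
ferrous sulfate heptahydrate: 16.4 mg × (551 mL / 400 mL) = 22.591 mg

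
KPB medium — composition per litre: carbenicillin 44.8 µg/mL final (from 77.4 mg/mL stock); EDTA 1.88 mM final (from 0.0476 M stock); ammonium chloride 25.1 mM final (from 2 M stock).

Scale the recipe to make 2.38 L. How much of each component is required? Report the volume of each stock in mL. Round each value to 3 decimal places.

Scale factor relative to 1 L: 2.38.
carbenicillin: dilute stock: 44.8 µg/mL × 2380 mL ÷ 77400 µg/mL = 1.378 mL
EDTA: C1V1 = C2V2 → 1.88 mM × 2380 mL ÷ 47.6 mM = 94.000 mL
ammonium chloride: V = C2·V2/C1 = 25.1 mM × 2380 mL ÷ 2000 mM = 29.869 mL

carbenicillin 1.378 mL; EDTA 94.000 mL; ammonium chloride 29.869 mL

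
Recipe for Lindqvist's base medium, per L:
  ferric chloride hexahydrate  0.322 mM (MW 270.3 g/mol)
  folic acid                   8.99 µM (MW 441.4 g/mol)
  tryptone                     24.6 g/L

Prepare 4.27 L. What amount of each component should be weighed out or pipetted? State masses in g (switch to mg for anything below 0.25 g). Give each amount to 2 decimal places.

Working volume: 4.27 L.
ferric chloride hexahydrate: 0.322 mmol/L × 270.3 g/mol × 4.27 L ÷ 1000 = 0.37 g
folic acid: 8.99 µmol/L × 441.4 g/mol × 4.27 L ÷ 1000 = 16.94 mg
tryptone: 24.6 g/L × 4.27 L = 105.04 g

ferric chloride hexahydrate 0.37 g; folic acid 16.94 mg; tryptone 105.04 g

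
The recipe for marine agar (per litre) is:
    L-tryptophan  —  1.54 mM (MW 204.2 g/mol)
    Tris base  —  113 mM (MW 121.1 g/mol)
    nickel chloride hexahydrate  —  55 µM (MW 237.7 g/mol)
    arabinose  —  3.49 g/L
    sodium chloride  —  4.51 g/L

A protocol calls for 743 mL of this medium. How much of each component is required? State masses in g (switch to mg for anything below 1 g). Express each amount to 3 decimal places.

L-tryptophan 233.650 mg; Tris base 10.167 g; nickel chloride hexahydrate 9.714 mg; arabinose 2.593 g; sodium chloride 3.351 g

Working volume: 743 mL = 0.743 L.
L-tryptophan: 1.54 mmol/L × 204.2 mg/mmol × 0.743 L = 233.650 mg
Tris base: 113 mmol/L × 121.1 g/mol × 0.743 L ÷ 1000 = 10.167 g
nickel chloride hexahydrate: 55 µmol/L × 237.7 g/mol × 0.743 L ÷ 1000 = 9.714 mg
arabinose: 3.49 g/L × 0.743 L = 2.593 g
sodium chloride: 4.51 g/L × 0.743 L = 3.351 g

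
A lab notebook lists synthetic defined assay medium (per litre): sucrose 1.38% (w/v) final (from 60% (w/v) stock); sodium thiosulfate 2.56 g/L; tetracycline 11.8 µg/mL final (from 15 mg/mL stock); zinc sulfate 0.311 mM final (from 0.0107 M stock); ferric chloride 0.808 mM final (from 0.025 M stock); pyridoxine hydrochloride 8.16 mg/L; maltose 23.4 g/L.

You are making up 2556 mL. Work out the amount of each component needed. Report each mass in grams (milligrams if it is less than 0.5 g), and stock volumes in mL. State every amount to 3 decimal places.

Target volume = 2556 mL = 2.556 L.
sucrose: C1V1 = C2V2 → 1.38% ÷ 60% × 2556 mL = 58.788 mL
sodium thiosulfate: 2.56 g/L × 2.556 L = 6.543 g
tetracycline: dilute stock: 11.8 µg/mL × 2556 mL ÷ 15000 µg/mL = 2.011 mL
zinc sulfate: V = C2·V2/C1 = 0.311 mM × 2556 mL ÷ 10.7 mM = 74.291 mL
ferric chloride: dilute stock: 0.808 mM × 2556 mL ÷ 25 mM = 82.610 mL
pyridoxine hydrochloride: 8.16 mg/L × 2.556 L = 20.857 mg
maltose: 23.4 g/L × 2.556 L = 59.810 g

sucrose 58.788 mL; sodium thiosulfate 6.543 g; tetracycline 2.011 mL; zinc sulfate 74.291 mL; ferric chloride 82.610 mL; pyridoxine hydrochloride 20.857 mg; maltose 59.810 g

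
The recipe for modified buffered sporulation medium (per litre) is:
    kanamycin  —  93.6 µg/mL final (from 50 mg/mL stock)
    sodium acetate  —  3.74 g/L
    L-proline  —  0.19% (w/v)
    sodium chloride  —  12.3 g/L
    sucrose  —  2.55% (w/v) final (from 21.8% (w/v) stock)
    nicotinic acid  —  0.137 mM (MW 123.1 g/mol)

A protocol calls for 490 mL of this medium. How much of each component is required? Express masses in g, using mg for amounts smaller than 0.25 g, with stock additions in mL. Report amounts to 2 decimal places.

Scale factor relative to 1 L: 0.49.
kanamycin: dilute stock: 93.6 µg/mL × 490 mL ÷ 50000 µg/mL = 0.92 mL
sodium acetate: 3.74 g/L × 0.49 L = 1.83 g
L-proline: 0.19 g per 100 mL × 490 mL ÷ 100 = 0.93 g
sodium chloride: 12.3 g/L × 0.49 L = 6.03 g
sucrose: dilute stock: 2.55% ÷ 21.8% × 490 mL = 57.32 mL
nicotinic acid: 0.137 mmol/L × 123.1 mg/mmol × 0.49 L = 8.26 mg

kanamycin 0.92 mL; sodium acetate 1.83 g; L-proline 0.93 g; sodium chloride 6.03 g; sucrose 57.32 mL; nicotinic acid 8.26 mg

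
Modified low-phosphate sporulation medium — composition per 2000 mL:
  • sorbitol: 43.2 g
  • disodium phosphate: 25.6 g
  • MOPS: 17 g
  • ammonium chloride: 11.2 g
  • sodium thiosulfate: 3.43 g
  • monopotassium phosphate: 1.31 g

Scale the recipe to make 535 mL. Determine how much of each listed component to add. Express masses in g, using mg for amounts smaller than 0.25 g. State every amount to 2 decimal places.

Scale factor = 535 mL / 2000 mL = 0.2675.
sorbitol: 43.2 g × (535 mL / 2000 mL) = 11.56 g
disodium phosphate: 25.6 g × (535 mL / 2000 mL) = 6.85 g
MOPS: 17 g × (535 mL / 2000 mL) = 4.55 g
ammonium chloride: 11.2 g × (535 mL / 2000 mL) = 3.00 g
sodium thiosulfate: 3.43 g × (535 mL / 2000 mL) = 0.92 g
monopotassium phosphate: 1.31 g × (535 mL / 2000 mL) = 0.35 g

sorbitol 11.56 g; disodium phosphate 6.85 g; MOPS 4.55 g; ammonium chloride 3.00 g; sodium thiosulfate 0.92 g; monopotassium phosphate 0.35 g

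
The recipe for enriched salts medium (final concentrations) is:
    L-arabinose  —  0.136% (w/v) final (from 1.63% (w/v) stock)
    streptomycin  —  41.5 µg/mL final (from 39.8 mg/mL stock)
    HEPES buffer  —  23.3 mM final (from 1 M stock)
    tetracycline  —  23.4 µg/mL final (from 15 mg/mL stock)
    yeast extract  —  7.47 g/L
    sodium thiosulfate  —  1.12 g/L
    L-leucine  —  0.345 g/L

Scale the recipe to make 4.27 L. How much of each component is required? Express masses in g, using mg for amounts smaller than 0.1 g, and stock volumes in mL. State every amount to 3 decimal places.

Scale factor relative to 1 L: 4.27.
L-arabinose: V = C2·V2/C1 = 0.136% ÷ 1.63% × 4270 mL = 356.270 mL
streptomycin: C1V1 = C2V2 → 41.5 µg/mL × 4270 mL ÷ 39800 µg/mL = 4.452 mL
HEPES buffer: C1V1 = C2V2 → 23.3 mM × 4270 mL ÷ 1000 mM = 99.491 mL
tetracycline: C1V1 = C2V2 → 23.4 µg/mL × 4270 mL ÷ 15000 µg/mL = 6.661 mL
yeast extract: 7.47 g/L × 4.27 L = 31.897 g
sodium thiosulfate: 1.12 g/L × 4.27 L = 4.782 g
L-leucine: 0.345 g/L × 4.27 L = 1.473 g

L-arabinose 356.270 mL; streptomycin 4.452 mL; HEPES buffer 99.491 mL; tetracycline 6.661 mL; yeast extract 31.897 g; sodium thiosulfate 4.782 g; L-leucine 1.473 g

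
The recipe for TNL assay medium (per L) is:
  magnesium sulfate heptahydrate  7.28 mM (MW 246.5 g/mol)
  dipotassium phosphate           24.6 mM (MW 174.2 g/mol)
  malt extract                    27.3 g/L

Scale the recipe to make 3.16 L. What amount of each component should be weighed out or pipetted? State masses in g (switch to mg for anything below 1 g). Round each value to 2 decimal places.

Scale factor relative to 1 L: 3.16.
magnesium sulfate heptahydrate: 7.28 mmol/L × 246.5 g/mol × 3.16 L ÷ 1000 = 5.67 g
dipotassium phosphate: 24.6 mmol/L × 174.2 g/mol × 3.16 L ÷ 1000 = 13.54 g
malt extract: 27.3 g/L × 3.16 L = 86.27 g

magnesium sulfate heptahydrate 5.67 g; dipotassium phosphate 13.54 g; malt extract 86.27 g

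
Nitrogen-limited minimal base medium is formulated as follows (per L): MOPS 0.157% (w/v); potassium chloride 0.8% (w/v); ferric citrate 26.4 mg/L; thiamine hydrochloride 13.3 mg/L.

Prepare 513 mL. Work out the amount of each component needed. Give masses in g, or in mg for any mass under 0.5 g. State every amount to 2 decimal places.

MOPS 0.81 g; potassium chloride 4.10 g; ferric citrate 13.54 mg; thiamine hydrochloride 6.82 mg

Target volume = 513 mL = 0.513 L.
MOPS: 0.157 g per 100 mL × 513 mL ÷ 100 = 0.81 g
potassium chloride: 0.8 g per 100 mL × 513 mL ÷ 100 = 4.10 g
ferric citrate: 26.4 mg/L × 0.513 L = 13.54 mg
thiamine hydrochloride: 13.3 mg/L × 0.513 L = 6.82 mg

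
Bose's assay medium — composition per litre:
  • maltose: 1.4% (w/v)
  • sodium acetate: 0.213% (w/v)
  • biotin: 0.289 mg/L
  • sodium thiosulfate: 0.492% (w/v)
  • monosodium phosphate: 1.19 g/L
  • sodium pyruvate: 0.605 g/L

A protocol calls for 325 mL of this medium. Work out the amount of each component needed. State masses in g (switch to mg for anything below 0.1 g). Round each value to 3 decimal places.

Working volume: 325 mL = 0.325 L.
maltose: 1.4 g per 100 mL × 325 mL ÷ 100 = 4.550 g
sodium acetate: 0.213 g per 100 mL × 325 mL ÷ 100 = 0.692 g
biotin: 0.289 mg/L × 0.325 L = 0.094 mg
sodium thiosulfate: 0.492 g per 100 mL × 325 mL ÷ 100 = 1.599 g
monosodium phosphate: 1.19 g/L × 0.325 L = 0.387 g
sodium pyruvate: 0.605 g/L × 0.325 L = 0.197 g

maltose 4.550 g; sodium acetate 0.692 g; biotin 0.094 mg; sodium thiosulfate 1.599 g; monosodium phosphate 0.387 g; sodium pyruvate 0.197 g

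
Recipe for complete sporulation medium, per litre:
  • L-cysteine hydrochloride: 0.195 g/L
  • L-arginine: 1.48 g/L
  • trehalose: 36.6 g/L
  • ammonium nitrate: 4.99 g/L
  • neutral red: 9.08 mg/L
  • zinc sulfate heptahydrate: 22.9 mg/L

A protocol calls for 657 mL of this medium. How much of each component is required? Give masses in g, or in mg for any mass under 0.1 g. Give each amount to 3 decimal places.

L-cysteine hydrochloride 0.128 g; L-arginine 0.972 g; trehalose 24.046 g; ammonium nitrate 3.278 g; neutral red 5.966 mg; zinc sulfate heptahydrate 15.045 mg

Target volume = 657 mL = 0.657 L.
L-cysteine hydrochloride: 0.195 g/L × 0.657 L = 0.128 g
L-arginine: 1.48 g/L × 0.657 L = 0.972 g
trehalose: 36.6 g/L × 0.657 L = 24.046 g
ammonium nitrate: 4.99 g/L × 0.657 L = 3.278 g
neutral red: 9.08 mg/L × 0.657 L = 5.966 mg
zinc sulfate heptahydrate: 22.9 mg/L × 0.657 L = 15.045 mg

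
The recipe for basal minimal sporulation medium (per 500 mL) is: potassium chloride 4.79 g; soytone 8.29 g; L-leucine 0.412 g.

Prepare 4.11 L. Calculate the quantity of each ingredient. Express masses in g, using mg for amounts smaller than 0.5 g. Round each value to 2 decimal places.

potassium chloride 39.37 g; soytone 68.14 g; L-leucine 3.39 g

Scale factor = 4110 mL / 500 mL = 8.22.
potassium chloride: 4.79 g × (4110 mL / 500 mL) = 39.37 g
soytone: 8.29 g × (4110 mL / 500 mL) = 68.14 g
L-leucine: 0.412 g × (4110 mL / 500 mL) = 3.39 g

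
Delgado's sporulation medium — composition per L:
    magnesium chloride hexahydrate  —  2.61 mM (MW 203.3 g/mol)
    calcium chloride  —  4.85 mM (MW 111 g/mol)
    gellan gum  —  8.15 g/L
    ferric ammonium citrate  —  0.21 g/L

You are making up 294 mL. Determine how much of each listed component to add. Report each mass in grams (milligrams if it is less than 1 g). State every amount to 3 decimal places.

magnesium chloride hexahydrate 156.000 mg; calcium chloride 158.275 mg; gellan gum 2.396 g; ferric ammonium citrate 61.740 mg

Target volume = 294 mL = 0.294 L.
magnesium chloride hexahydrate: 2.61 mmol/L × 203.3 mg/mmol × 0.294 L = 156.000 mg
calcium chloride: 4.85 mmol/L × 111 mg/mmol × 0.294 L = 158.275 mg
gellan gum: 8.15 g/L × 0.294 L = 2.396 g
ferric ammonium citrate: 0.21 g/L × 0.294 L = 0.06174 g = 61.740 mg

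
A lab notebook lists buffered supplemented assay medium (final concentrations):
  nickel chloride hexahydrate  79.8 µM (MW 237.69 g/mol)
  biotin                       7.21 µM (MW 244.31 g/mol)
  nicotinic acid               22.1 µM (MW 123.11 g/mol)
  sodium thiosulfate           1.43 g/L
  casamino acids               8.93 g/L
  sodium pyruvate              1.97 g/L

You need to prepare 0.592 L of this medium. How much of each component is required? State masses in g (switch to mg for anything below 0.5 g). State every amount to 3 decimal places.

nickel chloride hexahydrate 11.229 mg; biotin 1.043 mg; nicotinic acid 1.611 mg; sodium thiosulfate 0.847 g; casamino acids 5.287 g; sodium pyruvate 1.166 g

Working volume: 0.592 L.
nickel chloride hexahydrate: 79.8 µmol/L × 237.69 g/mol × 0.592 L ÷ 1000 = 11.229 mg
biotin: 7.21 µmol/L × 244.31 g/mol × 0.592 L ÷ 1000 = 1.043 mg
nicotinic acid: 22.1 µmol/L × 123.11 g/mol × 0.592 L ÷ 1000 = 1.611 mg
sodium thiosulfate: 1.43 g/L × 0.592 L = 0.847 g
casamino acids: 8.93 g/L × 0.592 L = 5.287 g
sodium pyruvate: 1.97 g/L × 0.592 L = 1.166 g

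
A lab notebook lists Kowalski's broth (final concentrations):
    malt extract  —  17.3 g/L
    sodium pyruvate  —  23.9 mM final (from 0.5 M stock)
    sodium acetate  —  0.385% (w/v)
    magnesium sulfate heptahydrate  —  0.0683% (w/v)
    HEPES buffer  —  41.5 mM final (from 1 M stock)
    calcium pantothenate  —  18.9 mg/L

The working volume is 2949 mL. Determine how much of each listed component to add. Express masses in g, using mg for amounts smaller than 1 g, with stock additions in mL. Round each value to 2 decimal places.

Scale factor relative to 1 L: 2.949.
malt extract: 17.3 g/L × 2.949 L = 51.02 g
sodium pyruvate: V = C2·V2/C1 = 23.9 mM × 2949 mL ÷ 500 mM = 140.96 mL
sodium acetate: 0.385 g per 100 mL × 2949 mL ÷ 100 = 11.35 g
magnesium sulfate heptahydrate: 0.0683% w/v = 0.683 g/L → 0.683 × 2.949 L = 2.01 g
HEPES buffer: C1V1 = C2V2 → 41.5 mM × 2949 mL ÷ 1000 mM = 122.38 mL
calcium pantothenate: 18.9 mg/L × 2.949 L = 55.74 mg

malt extract 51.02 g; sodium pyruvate 140.96 mL; sodium acetate 11.35 g; magnesium sulfate heptahydrate 2.01 g; HEPES buffer 122.38 mL; calcium pantothenate 55.74 mg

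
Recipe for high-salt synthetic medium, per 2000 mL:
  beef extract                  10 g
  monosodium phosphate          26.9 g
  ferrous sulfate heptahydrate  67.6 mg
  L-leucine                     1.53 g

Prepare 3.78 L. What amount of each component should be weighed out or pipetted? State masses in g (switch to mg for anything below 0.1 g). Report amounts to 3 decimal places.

beef extract 18.900 g; monosodium phosphate 50.841 g; ferrous sulfate heptahydrate 0.128 g; L-leucine 2.892 g

Scale factor = 3780 mL / 2000 mL = 1.89.
beef extract: 10 g × (3780 mL / 2000 mL) = 18.900 g
monosodium phosphate: 26.9 g × (3780 mL / 2000 mL) = 50.841 g
ferrous sulfate heptahydrate: 67.6 mg × (3780 mL / 2000 mL) = 127.764 mg = 0.128 g
L-leucine: 1.53 g × (3780 mL / 2000 mL) = 2.892 g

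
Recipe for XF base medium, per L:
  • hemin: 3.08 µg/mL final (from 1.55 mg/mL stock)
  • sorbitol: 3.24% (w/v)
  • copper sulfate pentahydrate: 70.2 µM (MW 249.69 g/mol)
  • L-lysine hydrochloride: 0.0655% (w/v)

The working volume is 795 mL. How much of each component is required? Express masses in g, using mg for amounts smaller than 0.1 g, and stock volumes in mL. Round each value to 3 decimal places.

Target volume = 795 mL = 0.795 L.
hemin: V = C2·V2/C1 = 3.08 µg/mL × 795 mL ÷ 1550 µg/mL = 1.580 mL
sorbitol: 3.24 g per 100 mL × 795 mL ÷ 100 = 25.758 g
copper sulfate pentahydrate: 70.2 µmol/L × 249.69 g/mol × 0.795 L ÷ 1000 = 13.935 mg
L-lysine hydrochloride: 0.0655% w/v = 0.655 g/L → 0.655 × 0.795 L = 0.521 g

hemin 1.580 mL; sorbitol 25.758 g; copper sulfate pentahydrate 13.935 mg; L-lysine hydrochloride 0.521 g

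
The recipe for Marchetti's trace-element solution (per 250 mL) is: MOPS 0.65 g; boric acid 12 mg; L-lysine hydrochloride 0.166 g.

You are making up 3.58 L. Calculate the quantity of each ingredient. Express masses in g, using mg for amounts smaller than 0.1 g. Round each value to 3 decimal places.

MOPS 9.308 g; boric acid 0.172 g; L-lysine hydrochloride 2.377 g

Scale factor = 3580 mL / 250 mL = 14.32.
MOPS: 0.65 g × (3580 mL / 250 mL) = 9.308 g
boric acid: 12 mg × (3580 mL / 250 mL) = 171.84 mg = 0.172 g
L-lysine hydrochloride: 0.166 g × (3580 mL / 250 mL) = 2.377 g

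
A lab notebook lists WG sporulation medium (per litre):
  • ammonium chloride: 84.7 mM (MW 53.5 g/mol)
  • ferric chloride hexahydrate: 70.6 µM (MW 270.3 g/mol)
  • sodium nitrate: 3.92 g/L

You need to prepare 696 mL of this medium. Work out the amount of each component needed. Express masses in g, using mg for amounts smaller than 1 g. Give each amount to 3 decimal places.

ammonium chloride 3.154 g; ferric chloride hexahydrate 13.282 mg; sodium nitrate 2.728 g

Working volume: 696 mL = 0.696 L.
ammonium chloride: 84.7 mmol/L × 53.5 g/mol × 0.696 L ÷ 1000 = 3.154 g
ferric chloride hexahydrate: 70.6 µmol/L × 270.3 g/mol × 0.696 L ÷ 1000 = 13.282 mg
sodium nitrate: 3.92 g/L × 0.696 L = 2.728 g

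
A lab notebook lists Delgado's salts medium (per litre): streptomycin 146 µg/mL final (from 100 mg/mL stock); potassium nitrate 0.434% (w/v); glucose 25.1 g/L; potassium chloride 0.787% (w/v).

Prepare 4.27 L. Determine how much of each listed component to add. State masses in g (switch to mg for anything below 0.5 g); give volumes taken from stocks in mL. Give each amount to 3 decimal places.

streptomycin 6.234 mL; potassium nitrate 18.532 g; glucose 107.177 g; potassium chloride 33.605 g

Working volume: 4.27 L.
streptomycin: C1V1 = C2V2 → 146 µg/mL × 4270 mL ÷ 100000 µg/mL = 6.234 mL
potassium nitrate: 0.434 g per 100 mL × 4270 mL ÷ 100 = 18.532 g
glucose: 25.1 g/L × 4.27 L = 107.177 g
potassium chloride: 0.787 g per 100 mL × 4270 mL ÷ 100 = 33.605 g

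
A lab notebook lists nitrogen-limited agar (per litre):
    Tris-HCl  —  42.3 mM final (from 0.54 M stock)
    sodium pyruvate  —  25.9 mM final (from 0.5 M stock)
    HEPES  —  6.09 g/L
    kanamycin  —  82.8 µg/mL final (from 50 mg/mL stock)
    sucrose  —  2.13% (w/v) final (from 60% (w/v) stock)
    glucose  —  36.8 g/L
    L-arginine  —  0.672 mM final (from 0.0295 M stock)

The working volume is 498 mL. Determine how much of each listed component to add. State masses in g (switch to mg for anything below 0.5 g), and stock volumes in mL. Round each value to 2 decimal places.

Scale factor relative to 1 L: 0.498.
Tris-HCl: dilute stock: 42.3 mM × 498 mL ÷ 540 mM = 39.01 mL
sodium pyruvate: V = C2·V2/C1 = 25.9 mM × 498 mL ÷ 500 mM = 25.80 mL
HEPES: 6.09 g/L × 0.498 L = 3.03 g
kanamycin: V = C2·V2/C1 = 82.8 µg/mL × 498 mL ÷ 50000 µg/mL = 0.82 mL
sucrose: dilute stock: 2.13% ÷ 60% × 498 mL = 17.68 mL
glucose: 36.8 g/L × 0.498 L = 18.33 g
L-arginine: V = C2·V2/C1 = 0.672 mM × 498 mL ÷ 29.5 mM = 11.34 mL

Tris-HCl 39.01 mL; sodium pyruvate 25.80 mL; HEPES 3.03 g; kanamycin 0.82 mL; sucrose 17.68 mL; glucose 18.33 g; L-arginine 11.34 mL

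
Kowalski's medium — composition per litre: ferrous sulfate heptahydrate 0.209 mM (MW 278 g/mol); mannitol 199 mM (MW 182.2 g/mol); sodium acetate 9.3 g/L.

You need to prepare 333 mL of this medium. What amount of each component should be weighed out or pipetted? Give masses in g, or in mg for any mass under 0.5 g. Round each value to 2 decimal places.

Working volume: 333 mL = 0.333 L.
ferrous sulfate heptahydrate: 0.209 mmol/L × 278 mg/mmol × 0.333 L = 19.35 mg
mannitol: 199 mmol/L × 182.2 g/mol × 0.333 L ÷ 1000 = 12.07 g
sodium acetate: 9.3 g/L × 0.333 L = 3.10 g

ferrous sulfate heptahydrate 19.35 mg; mannitol 12.07 g; sodium acetate 3.10 g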